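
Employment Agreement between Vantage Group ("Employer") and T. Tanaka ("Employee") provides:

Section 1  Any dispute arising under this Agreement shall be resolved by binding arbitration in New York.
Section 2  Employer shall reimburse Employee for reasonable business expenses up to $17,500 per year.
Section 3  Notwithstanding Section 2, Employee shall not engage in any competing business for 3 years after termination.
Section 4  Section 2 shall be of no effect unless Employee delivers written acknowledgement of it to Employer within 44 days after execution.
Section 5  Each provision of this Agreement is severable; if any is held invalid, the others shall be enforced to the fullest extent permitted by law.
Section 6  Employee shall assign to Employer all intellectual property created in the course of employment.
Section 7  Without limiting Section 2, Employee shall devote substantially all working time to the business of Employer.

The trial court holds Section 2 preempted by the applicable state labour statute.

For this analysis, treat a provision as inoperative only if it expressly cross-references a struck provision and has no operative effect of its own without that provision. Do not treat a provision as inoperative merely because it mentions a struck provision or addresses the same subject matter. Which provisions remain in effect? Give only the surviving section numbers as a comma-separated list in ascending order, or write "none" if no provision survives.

Section 2 is struck. Section 4 has no operative effect of its own apart from Section 2 and is therefore inoperative. Although Section 7 refers to Section 2, its operative terms do not depend on Section 2, so it remains in effect. Section 3 mentions Section 2 but its own obligation stands independently of Section 2, so Section 3 is not affected. Section 5 is a severability clause and preserves every provision that can still be given independent effect. The provisions still in force are Section 1, Section 3, Section 5, Section 6, and Section 7.

1, 3, 5, 6, 7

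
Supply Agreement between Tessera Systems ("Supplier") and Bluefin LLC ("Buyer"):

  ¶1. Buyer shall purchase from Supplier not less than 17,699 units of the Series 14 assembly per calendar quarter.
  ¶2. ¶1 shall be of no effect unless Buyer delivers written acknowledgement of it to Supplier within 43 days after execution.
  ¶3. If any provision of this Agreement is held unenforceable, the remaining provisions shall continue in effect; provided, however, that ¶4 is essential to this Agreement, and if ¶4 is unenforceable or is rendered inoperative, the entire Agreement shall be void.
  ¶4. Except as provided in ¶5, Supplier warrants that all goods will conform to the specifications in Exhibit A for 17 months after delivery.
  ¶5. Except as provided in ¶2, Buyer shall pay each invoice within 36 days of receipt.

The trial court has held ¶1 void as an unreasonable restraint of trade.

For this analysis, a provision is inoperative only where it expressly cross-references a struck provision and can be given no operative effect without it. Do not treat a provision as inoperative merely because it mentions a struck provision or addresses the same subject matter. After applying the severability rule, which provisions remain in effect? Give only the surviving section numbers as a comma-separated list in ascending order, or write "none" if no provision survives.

¶1 is struck. The only function of ¶2 is the acknowledgement condition for ¶1, so it cannot stand once ¶1 is removed. Although ¶5 refers to ¶2, its operative terms do not depend on ¶2, so it remains in effect. ¶3 makes ¶4 an essential term, but ¶4 is unaffected, so the severability proviso in ¶3 preserves the remaining provisions. That leaves ¶3, ¶4, and ¶5 in effect.

3, 4, 5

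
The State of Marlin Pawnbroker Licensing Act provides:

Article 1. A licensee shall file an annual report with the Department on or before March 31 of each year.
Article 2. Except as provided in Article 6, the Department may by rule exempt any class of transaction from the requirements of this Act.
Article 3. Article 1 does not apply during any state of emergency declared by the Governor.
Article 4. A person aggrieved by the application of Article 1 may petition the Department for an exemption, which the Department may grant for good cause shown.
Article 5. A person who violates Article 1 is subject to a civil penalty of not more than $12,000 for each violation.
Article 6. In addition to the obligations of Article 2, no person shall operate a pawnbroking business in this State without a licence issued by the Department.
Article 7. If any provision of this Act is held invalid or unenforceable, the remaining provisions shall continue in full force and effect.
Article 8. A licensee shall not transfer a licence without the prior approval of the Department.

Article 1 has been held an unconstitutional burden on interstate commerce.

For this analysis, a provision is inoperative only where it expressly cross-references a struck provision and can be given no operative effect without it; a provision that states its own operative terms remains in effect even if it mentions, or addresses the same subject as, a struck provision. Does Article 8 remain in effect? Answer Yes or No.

Article 1 is struck. Article 3 merely fixes the emergency suspension of Article 1; with Article 1 gone it has nothing to operate on and falls away. Article 4 merely fixes the exemption procedure for Article 1; with Article 1 gone it has nothing to operate on and falls away. Article 5 merely fixes the civil penalty for violating Article 1; with Article 1 gone it has nothing to operate on and falls away. Under the severability clause in Article 7, the remaining provisions continue in force. Article 2, Article 6, Article 7, and Article 8 remain in effect. Article 8 is among the surviving provisions, so the answer is yes.

Yes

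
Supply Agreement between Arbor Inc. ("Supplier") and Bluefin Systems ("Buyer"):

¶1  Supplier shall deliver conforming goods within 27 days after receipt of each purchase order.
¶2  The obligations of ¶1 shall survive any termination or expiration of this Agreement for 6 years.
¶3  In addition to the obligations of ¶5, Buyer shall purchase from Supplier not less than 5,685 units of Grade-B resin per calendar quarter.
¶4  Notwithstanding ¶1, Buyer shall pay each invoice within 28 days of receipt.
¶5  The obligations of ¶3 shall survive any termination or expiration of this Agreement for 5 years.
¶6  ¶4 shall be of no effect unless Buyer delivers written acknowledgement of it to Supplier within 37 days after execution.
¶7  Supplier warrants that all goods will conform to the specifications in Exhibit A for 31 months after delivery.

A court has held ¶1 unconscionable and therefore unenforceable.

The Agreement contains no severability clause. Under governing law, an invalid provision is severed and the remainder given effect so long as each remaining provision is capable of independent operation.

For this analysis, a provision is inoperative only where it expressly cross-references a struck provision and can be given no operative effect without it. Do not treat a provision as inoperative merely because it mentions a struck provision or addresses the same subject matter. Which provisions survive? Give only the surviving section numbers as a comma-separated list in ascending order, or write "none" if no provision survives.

¶1 is struck. The only function of ¶2 is the survival period for ¶1, so it cannot stand once ¶1 is removed. Although ¶4 refers to ¶1, its operative terms do not depend on ¶1, so it remains in effect. Under the stated default rule, only provisions that cannot operate independently fall away; the rest are enforced. That leaves ¶3, ¶4, ¶5, ¶6, and ¶7 in effect.

3, 4, 5, 6, 7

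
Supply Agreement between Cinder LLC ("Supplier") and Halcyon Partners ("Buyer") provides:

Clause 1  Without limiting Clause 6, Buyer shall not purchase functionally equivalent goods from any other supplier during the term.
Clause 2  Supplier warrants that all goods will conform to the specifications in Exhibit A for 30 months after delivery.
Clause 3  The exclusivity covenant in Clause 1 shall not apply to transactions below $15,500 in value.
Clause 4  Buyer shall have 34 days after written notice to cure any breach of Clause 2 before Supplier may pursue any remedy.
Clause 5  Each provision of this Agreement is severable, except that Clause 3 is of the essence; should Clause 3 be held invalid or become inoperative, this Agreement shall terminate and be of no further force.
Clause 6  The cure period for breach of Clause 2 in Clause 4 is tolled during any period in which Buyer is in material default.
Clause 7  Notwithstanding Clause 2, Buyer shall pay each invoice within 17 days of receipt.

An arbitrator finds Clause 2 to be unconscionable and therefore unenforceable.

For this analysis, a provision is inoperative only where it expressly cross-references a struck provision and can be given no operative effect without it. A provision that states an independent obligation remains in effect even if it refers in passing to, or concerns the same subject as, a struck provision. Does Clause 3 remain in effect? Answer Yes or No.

Clause 2 is struck. Clause 4 operates only by reference to Clause 2, so it falls with Clause 2. Clause 6 does nothing except set the tolling of the cure period for breach of Clause 2 by reference to Clause 4; with Clause 4 gone it has no independent effect and is inoperative. Clause 1 mentions Clause 6 but its own obligation stands independently of Clause 6, so Clause 1 is not affected. Although Clause 7 refers to Clause 2, its operative terms do not depend on Clause 2, so it remains in effect. Clause 5 makes Clause 3 an essential term, but Clause 3 is unaffected, so the severability proviso in Clause 5 preserves the remaining provisions. Clause 1, Clause 3, Clause 5, and Clause 7 remain in effect. Clause 3 is among the surviving provisions, so the answer is yes.

Yes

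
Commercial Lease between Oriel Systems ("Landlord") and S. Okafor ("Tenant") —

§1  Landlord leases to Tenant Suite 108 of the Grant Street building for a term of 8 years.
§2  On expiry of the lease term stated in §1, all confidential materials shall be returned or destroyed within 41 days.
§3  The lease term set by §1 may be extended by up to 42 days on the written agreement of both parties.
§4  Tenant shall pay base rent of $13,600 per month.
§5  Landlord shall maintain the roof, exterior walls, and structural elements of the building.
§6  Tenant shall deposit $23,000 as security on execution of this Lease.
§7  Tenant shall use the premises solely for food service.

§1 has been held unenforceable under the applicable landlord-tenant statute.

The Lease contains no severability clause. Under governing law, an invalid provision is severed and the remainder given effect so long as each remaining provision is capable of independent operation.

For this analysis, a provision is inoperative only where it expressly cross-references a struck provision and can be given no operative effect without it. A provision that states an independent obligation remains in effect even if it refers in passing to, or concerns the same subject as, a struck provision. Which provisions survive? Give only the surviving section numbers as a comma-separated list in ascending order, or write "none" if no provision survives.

§1 is struck. §2 merely fixes the return obligation tied to §1; with §1 gone it has nothing to operate on and falls away. §3 operates only by reference to §1, so it falls with §1. Under the stated default rule, only provisions that cannot operate independently fall away; the rest are enforced. §4, §5, §6, and §7 remain in effect.

4, 5, 6, 7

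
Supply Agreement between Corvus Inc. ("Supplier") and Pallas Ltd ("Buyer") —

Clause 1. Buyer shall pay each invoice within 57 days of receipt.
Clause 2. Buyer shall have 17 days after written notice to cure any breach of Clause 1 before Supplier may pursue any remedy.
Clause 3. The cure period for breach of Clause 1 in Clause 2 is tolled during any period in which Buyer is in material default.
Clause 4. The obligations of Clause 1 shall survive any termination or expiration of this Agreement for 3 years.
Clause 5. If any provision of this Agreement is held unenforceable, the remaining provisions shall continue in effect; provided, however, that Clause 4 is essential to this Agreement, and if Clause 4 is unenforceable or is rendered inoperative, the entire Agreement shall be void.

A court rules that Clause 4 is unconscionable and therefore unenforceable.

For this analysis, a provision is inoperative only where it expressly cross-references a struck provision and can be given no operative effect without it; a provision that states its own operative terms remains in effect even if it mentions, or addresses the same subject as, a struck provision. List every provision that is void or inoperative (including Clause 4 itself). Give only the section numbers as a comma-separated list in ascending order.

Clause 4 is struck. Nothing else in the Agreement is defined by reference to Clause 4. Clause 5 makes Clause 4 an essential term, and Clause 4 is the provision held invalid; under Clause 5, the entire Agreement is therefore void. No provision of the Agreement survives.

1, 2, 3, 4, 5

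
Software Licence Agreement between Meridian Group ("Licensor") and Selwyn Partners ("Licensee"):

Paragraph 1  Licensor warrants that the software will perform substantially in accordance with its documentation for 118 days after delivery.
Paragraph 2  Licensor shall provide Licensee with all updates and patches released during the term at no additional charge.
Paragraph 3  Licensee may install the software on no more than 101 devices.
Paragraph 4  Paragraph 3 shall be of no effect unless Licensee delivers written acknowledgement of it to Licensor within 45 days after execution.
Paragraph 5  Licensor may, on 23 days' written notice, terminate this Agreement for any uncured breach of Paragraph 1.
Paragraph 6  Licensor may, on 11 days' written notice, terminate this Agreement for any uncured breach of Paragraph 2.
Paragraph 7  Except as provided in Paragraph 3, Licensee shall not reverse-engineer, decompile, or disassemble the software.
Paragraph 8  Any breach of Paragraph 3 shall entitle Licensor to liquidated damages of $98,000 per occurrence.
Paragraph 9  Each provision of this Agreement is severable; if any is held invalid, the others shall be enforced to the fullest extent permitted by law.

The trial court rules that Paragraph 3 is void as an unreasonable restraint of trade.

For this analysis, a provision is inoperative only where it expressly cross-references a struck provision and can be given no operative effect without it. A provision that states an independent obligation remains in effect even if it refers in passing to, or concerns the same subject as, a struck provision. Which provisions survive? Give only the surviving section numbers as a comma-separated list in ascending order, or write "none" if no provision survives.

Paragraph 3 is struck. Paragraph 4 merely fixes the acknowledgement condition for Paragraph 3; with Paragraph 3 gone it has nothing to operate on and falls away. The whole of Paragraph 8 is the liquidated-damages amount, defined by reference to Paragraph 3, so Paragraph 8 cannot stand once Paragraph 3 is removed. Although Paragraph 7 refers to Paragraph 3, its operative terms do not depend on Paragraph 3, so it remains in effect. Under the severability clause in Paragraph 9, the remaining provisions continue in force. Paragraph 1, Paragraph 2, Paragraph 5, Paragraph 6, Paragraph 7, and Paragraph 9 remain in effect.

1, 2, 5, 6, 7, 9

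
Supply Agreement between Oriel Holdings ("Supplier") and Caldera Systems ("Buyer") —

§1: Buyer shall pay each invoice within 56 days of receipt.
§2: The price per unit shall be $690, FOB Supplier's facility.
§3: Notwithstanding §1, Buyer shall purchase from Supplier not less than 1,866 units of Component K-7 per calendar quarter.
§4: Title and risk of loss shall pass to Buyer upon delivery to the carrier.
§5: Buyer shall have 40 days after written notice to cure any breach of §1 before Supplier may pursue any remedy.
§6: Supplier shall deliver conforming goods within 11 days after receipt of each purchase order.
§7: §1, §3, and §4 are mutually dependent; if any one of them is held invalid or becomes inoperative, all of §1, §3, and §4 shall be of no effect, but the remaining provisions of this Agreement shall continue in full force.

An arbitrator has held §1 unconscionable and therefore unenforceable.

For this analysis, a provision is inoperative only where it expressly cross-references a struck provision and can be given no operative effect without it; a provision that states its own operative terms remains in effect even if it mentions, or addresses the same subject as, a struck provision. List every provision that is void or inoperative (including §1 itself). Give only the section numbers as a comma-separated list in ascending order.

1, 3, 4, 5

§1 is struck. §5 operates only by reference to §1, so it falls with §1. §7 declares §1, §3, and §4 mutually dependent; since one of them has fallen, all of them are of no effect. That brings down §3 and §4 as well. The remainder continues in force under §7. §2, §6, and §7 remain in effect.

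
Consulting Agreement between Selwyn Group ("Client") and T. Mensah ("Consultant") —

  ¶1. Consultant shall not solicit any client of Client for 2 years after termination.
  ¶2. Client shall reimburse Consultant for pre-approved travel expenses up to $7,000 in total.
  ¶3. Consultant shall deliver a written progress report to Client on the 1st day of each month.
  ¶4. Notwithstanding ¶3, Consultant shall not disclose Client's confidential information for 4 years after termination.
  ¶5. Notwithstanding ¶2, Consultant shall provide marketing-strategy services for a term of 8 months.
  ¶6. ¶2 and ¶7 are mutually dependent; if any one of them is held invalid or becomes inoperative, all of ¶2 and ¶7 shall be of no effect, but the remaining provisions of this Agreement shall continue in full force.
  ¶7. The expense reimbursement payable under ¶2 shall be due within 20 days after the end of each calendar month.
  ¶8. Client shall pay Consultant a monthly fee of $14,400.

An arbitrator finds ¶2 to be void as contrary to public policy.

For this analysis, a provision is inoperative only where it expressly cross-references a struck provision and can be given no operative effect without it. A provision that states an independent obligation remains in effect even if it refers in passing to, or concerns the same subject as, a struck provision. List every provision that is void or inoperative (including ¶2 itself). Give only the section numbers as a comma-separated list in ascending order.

¶2 is struck. The whole of ¶7 is the payment deadline for the expense reimbursement, defined by reference to ¶2, so ¶7 cannot stand once ¶2 is removed. ¶5 mentions ¶2 but its own obligation stands independently of ¶2, so ¶5 is not affected. ¶6 declares ¶2 and ¶7 mutually dependent; since one of them has fallen, all of them are of no effect. The remainder continues in force under ¶6. The provisions still in force are ¶1, ¶3, ¶4, ¶5, ¶6, and ¶8.

2, 7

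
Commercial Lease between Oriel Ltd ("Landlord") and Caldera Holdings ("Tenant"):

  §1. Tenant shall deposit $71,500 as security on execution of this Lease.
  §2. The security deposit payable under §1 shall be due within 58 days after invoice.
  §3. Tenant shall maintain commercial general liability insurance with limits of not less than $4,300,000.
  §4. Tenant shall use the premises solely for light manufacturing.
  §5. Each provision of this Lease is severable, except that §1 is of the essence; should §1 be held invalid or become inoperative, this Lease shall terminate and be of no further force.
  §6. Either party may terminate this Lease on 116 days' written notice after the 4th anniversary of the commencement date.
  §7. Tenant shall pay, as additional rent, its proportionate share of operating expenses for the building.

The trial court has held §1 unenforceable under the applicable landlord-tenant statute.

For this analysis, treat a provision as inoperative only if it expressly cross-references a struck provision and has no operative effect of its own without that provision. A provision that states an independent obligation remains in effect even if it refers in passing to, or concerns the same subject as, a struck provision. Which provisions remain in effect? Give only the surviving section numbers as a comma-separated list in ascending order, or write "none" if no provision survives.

§1 is struck. §2 operates only by reference to §1, so it falls with §1. §5 makes §1 an essential term, and §1 is the provision held invalid; under §5, the entire Lease is therefore void. No provision of the Lease survives.

none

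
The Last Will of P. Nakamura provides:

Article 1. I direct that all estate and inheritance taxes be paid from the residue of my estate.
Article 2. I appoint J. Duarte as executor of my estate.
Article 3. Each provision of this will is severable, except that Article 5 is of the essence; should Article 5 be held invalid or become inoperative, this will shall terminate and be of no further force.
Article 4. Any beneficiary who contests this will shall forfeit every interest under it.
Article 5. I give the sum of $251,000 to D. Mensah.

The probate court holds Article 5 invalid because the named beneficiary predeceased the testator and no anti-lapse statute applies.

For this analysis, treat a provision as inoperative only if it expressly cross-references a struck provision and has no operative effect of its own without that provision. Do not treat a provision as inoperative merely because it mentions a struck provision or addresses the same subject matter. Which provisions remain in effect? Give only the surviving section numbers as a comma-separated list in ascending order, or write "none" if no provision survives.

Article 5 is struck. Nothing else in the will is defined by reference to Article 5. Article 3 makes Article 5 an essential term, and Article 5 is the provision held invalid; under Article 3, the entire will is therefore void. No provision of the will survives.

none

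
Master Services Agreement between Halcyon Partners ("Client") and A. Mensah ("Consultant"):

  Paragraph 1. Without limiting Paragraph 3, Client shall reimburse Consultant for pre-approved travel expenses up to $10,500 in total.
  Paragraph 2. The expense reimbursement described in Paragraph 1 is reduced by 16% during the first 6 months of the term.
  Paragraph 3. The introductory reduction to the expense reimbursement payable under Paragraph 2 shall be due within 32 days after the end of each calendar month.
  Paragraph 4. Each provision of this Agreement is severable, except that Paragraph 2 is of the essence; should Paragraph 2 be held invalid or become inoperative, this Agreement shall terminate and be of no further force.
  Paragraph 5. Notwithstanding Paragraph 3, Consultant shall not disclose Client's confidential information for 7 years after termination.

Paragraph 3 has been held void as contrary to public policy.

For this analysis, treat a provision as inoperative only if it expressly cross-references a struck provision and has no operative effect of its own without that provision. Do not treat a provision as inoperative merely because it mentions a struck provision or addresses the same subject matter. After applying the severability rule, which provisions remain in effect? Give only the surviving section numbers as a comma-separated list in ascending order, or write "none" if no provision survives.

1, 2, 4, 5

Paragraph 3 is struck. Paragraph 5 mentions Paragraph 3 but its own obligation stands independently of Paragraph 3, so Paragraph 5 is not affected. Although Paragraph 1 refers to Paragraph 3, its operative terms do not depend on Paragraph 3, so it remains in effect. Nothing else in the Agreement is defined by reference to Paragraph 3. Paragraph 4 makes Paragraph 2 an essential term, but Paragraph 2 is unaffected, so the severability proviso in Paragraph 4 preserves the remaining provisions. That leaves Paragraph 1, Paragraph 2, Paragraph 4, and Paragraph 5 in effect.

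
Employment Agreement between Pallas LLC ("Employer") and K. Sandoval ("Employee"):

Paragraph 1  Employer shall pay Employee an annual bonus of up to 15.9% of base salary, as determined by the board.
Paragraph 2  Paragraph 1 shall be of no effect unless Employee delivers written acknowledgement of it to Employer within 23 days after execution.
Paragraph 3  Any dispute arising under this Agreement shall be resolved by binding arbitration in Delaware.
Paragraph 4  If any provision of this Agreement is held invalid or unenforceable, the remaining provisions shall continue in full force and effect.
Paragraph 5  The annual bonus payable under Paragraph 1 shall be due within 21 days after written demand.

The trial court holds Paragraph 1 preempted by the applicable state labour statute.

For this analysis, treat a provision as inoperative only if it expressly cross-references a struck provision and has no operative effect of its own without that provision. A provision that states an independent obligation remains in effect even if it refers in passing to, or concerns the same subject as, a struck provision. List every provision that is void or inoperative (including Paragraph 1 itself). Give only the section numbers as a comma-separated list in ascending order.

1, 2, 5

Paragraph 1 is struck. Paragraph 2 operates only by reference to Paragraph 1, so it falls with Paragraph 1. Paragraph 5 does nothing except set the payment deadline for the annual bonus by reference to Paragraph 1; with Paragraph 1 gone it has no independent effect and is inoperative. Paragraph 4 is a severability clause and preserves every provision that can still be given independent effect. Paragraph 3 and Paragraph 4 remain in effect.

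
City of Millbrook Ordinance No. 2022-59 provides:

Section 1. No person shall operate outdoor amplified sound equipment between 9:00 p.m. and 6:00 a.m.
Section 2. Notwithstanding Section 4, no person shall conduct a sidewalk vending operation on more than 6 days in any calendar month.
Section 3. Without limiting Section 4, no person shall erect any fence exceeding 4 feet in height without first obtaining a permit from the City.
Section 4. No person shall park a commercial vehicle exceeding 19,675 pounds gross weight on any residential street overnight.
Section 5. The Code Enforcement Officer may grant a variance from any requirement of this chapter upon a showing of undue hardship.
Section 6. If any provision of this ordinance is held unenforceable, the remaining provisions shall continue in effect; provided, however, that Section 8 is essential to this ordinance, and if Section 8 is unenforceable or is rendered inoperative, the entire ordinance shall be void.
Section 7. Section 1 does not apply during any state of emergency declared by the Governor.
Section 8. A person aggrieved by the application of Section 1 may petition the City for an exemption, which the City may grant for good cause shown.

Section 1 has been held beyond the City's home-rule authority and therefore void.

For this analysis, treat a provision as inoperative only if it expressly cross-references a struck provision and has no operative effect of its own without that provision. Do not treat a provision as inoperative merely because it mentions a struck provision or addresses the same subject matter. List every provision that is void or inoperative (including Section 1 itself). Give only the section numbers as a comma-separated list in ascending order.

1, 2, 3, 4, 5, 6, 7, 8

Section 1 is struck. The only function of Section 7 is the emergency suspension of Section 1, so it cannot stand once Section 1 is removed. The only function of Section 8 is the exemption procedure for Section 1, so it cannot stand once Section 1 is removed. Section 6 makes Section 8 an essential term, and Section 8 has been rendered inoperative by the cascade; under Section 6, the entire ordinance is therefore void. No provision of the ordinance survives.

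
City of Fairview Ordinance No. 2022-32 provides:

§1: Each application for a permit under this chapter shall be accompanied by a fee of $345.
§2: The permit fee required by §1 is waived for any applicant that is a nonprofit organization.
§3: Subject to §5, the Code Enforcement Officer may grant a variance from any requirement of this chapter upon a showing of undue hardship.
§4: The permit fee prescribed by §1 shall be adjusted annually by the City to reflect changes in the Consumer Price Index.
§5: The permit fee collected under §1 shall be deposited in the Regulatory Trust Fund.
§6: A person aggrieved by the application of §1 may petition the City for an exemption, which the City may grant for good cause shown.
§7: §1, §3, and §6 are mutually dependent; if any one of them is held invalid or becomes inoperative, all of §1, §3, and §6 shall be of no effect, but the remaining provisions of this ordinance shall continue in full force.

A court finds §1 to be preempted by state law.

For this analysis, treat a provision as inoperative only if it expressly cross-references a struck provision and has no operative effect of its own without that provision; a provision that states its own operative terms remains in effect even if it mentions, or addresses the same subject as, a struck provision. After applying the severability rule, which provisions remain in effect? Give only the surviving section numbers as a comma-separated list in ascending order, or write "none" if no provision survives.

§1 is struck. §2 has no operative effect of its own apart from §1 and is therefore inoperative. The whole of §4 is the indexation of the permit fee, defined by reference to §1, so §4 cannot stand once §1 is removed. §5 operates only by reference to §1, so it falls with §1. §6 operates only by reference to §1, so it falls with §1. §7 declares §1, §3, and §6 mutually dependent; since one of them has fallen, all of them are of no effect. That brings down §3 as well. The remainder continues in force under §7. Only §7 remains in effect.

7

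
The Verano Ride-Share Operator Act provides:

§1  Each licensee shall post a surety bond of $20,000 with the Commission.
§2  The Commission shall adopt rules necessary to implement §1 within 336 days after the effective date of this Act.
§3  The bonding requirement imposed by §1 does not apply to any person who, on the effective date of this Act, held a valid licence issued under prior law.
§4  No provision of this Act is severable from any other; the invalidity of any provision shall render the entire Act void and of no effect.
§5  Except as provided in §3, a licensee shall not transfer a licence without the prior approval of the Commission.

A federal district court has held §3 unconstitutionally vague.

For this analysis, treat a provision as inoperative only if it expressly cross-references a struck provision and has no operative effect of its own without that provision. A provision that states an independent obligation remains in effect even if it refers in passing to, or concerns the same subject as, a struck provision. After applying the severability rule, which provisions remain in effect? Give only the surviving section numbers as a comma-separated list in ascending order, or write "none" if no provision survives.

§3 is struck. No other provision's operative terms depend on §3. §4 provides that the Act is not severable, so the invalidity of any one provision voids the entire Act. No provision of the Act survives.

none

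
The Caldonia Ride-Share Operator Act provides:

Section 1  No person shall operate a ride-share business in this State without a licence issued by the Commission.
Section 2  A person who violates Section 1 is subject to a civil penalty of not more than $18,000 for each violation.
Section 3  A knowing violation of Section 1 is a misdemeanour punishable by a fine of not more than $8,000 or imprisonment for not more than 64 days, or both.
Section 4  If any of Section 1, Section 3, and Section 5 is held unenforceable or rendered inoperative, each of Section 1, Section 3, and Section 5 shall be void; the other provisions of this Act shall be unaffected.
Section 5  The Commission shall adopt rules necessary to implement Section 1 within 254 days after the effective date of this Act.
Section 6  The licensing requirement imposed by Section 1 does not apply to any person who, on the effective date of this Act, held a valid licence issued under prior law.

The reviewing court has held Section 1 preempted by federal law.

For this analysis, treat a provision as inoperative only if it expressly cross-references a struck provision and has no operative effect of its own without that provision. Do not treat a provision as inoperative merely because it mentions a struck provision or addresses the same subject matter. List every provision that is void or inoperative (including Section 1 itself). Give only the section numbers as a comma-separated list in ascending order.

1, 2, 3, 5, 6

Section 1 is struck. Section 2 operates only by reference to Section 1, so it falls with Section 1. Section 3 merely fixes the criminal penalty for violating Section 1; with Section 1 gone it has nothing to operate on and falls away. Section 5 operates only by reference to Section 1, so it falls with Section 1. Section 6 operates only by reference to Section 1, so it falls with Section 1. Section 4 declares Section 1, Section 3, and Section 5 mutually dependent; since one of them has fallen, all of them are of no effect. The remainder continues in force under Section 4. Only Section 4 remains in effect.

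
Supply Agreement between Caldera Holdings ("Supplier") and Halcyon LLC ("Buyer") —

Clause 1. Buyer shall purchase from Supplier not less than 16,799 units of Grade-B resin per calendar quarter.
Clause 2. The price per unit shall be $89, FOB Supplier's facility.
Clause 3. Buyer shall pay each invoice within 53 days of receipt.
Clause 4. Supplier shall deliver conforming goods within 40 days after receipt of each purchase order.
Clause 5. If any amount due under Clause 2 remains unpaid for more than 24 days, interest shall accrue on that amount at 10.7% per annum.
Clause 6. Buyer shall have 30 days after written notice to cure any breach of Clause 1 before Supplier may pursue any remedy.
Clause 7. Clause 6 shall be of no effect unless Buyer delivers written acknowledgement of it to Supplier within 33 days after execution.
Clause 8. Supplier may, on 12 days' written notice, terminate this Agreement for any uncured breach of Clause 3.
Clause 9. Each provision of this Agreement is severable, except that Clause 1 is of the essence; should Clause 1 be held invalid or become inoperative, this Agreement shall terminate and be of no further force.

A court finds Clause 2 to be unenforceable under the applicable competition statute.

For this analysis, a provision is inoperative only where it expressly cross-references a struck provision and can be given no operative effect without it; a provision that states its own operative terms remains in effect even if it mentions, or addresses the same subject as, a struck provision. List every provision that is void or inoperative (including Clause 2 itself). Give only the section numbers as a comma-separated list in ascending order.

Clause 2 is struck. Clause 5 does nothing except set the default interest on the unit price by reference to Clause 2; with Clause 2 gone it has no independent effect and is inoperative. Clause 9 makes Clause 1 an essential term, but Clause 1 is unaffected, so the severability proviso in Clause 9 preserves the remaining provisions. That leaves Clause 1, Clause 3, Clause 4, Clause 6, Clause 7, Clause 8, and Clause 9 in effect.

2, 5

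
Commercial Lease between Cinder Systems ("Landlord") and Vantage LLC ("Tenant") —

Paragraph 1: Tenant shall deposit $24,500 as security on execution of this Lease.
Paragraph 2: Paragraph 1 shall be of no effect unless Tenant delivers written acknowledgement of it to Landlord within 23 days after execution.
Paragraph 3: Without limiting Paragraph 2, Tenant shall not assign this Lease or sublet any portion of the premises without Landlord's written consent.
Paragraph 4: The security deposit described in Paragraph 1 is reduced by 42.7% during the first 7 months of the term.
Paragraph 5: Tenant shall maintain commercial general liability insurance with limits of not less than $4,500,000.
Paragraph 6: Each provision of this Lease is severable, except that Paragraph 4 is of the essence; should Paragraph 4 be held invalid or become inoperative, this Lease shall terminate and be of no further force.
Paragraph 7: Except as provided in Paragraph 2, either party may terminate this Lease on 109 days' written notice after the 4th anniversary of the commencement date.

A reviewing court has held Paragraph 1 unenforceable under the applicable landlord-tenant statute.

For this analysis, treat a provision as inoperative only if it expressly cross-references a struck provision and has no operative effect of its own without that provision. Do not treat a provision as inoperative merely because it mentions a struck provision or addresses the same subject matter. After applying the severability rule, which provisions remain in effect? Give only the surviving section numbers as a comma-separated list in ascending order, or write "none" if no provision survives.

none

Paragraph 1 is struck. Paragraph 2 operates only by reference to Paragraph 1, so it falls with Paragraph 1. Paragraph 4 has no operative effect of its own apart from Paragraph 1 and is therefore inoperative. Paragraph 6 makes Paragraph 4 an essential term, and Paragraph 4 has been rendered inoperative by the cascade; under Paragraph 6, the entire Lease is therefore void. No provision of the Lease survives.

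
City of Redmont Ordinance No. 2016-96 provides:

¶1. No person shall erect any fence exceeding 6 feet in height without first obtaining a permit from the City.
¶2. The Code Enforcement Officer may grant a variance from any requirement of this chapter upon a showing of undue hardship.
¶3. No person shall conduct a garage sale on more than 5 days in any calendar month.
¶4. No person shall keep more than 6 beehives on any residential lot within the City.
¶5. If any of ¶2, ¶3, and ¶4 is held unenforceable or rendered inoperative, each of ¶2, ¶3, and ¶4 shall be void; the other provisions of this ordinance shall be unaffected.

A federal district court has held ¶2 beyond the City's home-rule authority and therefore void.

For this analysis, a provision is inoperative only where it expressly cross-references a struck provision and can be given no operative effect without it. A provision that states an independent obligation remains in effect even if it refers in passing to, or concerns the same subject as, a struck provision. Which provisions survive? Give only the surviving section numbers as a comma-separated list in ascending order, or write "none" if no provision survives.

¶2 is struck. No other provision's operative terms depend on ¶2. ¶5 declares ¶2, ¶3, and ¶4 mutually dependent; since one of them has fallen, all of them are of no effect. That brings down ¶3 and ¶4 as well. The remainder continues in force under ¶5. That leaves ¶1 and ¶5 in effect.

1, 5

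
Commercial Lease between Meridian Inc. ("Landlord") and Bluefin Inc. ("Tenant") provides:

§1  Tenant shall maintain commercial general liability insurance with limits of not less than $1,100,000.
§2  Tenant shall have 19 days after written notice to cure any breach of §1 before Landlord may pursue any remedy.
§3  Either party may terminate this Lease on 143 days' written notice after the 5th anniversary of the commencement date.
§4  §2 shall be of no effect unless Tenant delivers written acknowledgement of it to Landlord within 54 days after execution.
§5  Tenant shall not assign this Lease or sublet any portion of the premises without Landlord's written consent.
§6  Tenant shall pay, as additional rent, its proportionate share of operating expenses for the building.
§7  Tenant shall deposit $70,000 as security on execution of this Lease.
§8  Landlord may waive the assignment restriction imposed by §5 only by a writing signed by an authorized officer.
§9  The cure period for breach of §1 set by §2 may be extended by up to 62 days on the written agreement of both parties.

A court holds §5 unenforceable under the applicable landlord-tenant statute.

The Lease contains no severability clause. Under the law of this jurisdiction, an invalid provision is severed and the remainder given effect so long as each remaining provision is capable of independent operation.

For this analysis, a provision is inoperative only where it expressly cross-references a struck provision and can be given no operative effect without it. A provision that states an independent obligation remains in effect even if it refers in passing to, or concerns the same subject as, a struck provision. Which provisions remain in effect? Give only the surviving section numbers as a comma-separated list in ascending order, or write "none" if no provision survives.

§5 is struck. §8 operates only by reference to §5, so it falls with §5. Under the stated default rule, only provisions that cannot operate independently fall away; the rest are enforced. §1, §2, §3, §4, §6, §7, and §9 remain in effect.

1, 2, 3, 4, 6, 7, 9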